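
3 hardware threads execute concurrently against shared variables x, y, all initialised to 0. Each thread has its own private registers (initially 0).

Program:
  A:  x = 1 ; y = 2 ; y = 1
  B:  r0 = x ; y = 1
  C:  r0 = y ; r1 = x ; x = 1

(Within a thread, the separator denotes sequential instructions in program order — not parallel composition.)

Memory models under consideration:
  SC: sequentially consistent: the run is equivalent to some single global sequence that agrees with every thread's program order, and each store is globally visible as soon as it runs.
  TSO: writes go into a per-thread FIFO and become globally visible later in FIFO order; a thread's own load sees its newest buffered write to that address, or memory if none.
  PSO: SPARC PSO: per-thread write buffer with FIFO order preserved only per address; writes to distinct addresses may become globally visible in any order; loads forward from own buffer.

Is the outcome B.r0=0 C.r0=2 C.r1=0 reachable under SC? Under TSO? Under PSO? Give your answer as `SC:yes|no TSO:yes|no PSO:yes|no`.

outcome vector order: (B.r0,C.r0,C.r1)
[SC] allowed = {(0,0,0); (0,0,1); (0,1,0); (0,1,1); (0,2,1); (1,0,0); (1,0,1); (1,1,1); (1,2,1)}
[TSO] allowed = {(0,0,0); (0,0,1); (0,1,0); (0,1,1); (0,2,1); (1,0,0); (1,0,1); (1,1,1); (1,2,1)}
[PSO] allowed = {(0,0,0); (0,0,1); (0,1,0); (0,1,1); (0,2,0); (0,2,1); (1,0,0); (1,0,1); (1,1,0); (1,1,1); (1,2,0); (1,2,1)}
target (0,2,0) ∈ {PSO}

SC:no TSO:no PSO:yes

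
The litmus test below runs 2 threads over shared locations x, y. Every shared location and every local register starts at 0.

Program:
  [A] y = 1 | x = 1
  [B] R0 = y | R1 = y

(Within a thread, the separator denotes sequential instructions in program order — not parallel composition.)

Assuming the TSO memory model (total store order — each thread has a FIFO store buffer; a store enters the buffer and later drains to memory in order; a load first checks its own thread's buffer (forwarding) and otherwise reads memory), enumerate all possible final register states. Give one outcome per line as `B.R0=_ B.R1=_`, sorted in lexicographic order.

outcome vector order: (B.R0,B.R1)
|TSO outcomes| = 3

B.R0=0 B.R1=0
B.R0=0 B.R1=1
B.R0=1 B.R1=1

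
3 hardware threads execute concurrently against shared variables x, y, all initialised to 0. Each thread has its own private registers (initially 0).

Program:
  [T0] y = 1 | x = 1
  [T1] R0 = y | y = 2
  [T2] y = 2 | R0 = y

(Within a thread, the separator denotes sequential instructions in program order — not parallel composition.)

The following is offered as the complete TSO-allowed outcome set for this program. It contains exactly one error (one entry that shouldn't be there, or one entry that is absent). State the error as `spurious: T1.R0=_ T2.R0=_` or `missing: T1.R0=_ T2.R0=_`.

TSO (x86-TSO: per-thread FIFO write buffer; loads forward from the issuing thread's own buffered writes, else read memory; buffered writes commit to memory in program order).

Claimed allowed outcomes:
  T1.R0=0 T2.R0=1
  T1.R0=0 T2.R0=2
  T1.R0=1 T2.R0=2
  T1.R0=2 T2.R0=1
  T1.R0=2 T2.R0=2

missing: T1.R0=1 T2.R0=1

outcome vector order: (T1.R0,T2.R0)
[TSO] allowed = {0/1, 0/2, 1/1, 1/2, 2/1, 2/2}
TSO∖claimed = {1/1}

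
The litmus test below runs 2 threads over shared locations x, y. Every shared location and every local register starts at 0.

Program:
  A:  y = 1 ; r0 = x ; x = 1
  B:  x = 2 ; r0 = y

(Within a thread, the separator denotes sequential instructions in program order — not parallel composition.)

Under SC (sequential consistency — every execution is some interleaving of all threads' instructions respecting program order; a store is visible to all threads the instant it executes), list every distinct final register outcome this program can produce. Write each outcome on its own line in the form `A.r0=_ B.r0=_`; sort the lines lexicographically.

outcome vector order: (A.r0,B.r0)
|SC outcomes| = 3

A.r0=0 B.r0=1
A.r0=2 B.r0=0
A.r0=2 B.r0=1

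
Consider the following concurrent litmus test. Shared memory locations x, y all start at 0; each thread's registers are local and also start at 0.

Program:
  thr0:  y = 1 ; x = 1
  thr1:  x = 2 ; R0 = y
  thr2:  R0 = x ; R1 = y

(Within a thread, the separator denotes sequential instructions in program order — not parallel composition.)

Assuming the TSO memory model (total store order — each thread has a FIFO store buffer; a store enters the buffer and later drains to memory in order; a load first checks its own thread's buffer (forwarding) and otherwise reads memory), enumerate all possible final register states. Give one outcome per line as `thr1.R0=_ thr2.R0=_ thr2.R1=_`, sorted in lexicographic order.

outcome vector order: (thr1.R0,thr2.R0,thr2.R1)
|TSO outcomes| = 10

thr1.R0=0 thr2.R0=0 thr2.R1=0
thr1.R0=0 thr2.R0=0 thr2.R1=1
thr1.R0=0 thr2.R0=1 thr2.R1=1
thr1.R0=0 thr2.R0=2 thr2.R1=0
thr1.R0=0 thr2.R0=2 thr2.R1=1
thr1.R0=1 thr2.R0=0 thr2.R1=0
thr1.R0=1 thr2.R0=0 thr2.R1=1
thr1.R0=1 thr2.R0=1 thr2.R1=1
thr1.R0=1 thr2.R0=2 thr2.R1=0
thr1.R0=1 thr2.R0=2 thr2.R1=1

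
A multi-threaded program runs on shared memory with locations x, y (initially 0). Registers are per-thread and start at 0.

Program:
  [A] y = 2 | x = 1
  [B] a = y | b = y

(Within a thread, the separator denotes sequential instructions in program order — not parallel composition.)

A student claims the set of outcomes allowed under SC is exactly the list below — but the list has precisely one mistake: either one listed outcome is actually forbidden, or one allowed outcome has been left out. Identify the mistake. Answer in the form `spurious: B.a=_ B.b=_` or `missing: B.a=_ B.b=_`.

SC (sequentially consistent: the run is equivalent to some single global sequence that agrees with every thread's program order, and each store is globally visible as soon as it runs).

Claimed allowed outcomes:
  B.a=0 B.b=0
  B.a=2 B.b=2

outcome vector order: (B.a,B.b)
SC: 3 outcomes — {(0,0) (0,2) (2,2)}
SC∖claimed = {(0,2)}

missing: B.a=0 B.b=2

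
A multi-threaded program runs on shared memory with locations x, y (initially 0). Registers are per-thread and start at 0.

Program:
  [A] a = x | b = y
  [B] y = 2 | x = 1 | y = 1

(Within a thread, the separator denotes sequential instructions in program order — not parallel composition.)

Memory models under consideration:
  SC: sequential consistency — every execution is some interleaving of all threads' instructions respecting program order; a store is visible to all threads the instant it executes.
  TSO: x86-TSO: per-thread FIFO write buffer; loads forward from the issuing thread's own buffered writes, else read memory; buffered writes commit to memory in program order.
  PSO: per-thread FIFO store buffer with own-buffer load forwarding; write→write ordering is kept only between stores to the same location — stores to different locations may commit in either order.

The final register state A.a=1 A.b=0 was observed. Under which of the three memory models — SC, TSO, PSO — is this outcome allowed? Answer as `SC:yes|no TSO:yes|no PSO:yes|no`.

SC:no TSO:no PSO:yes

outcome vector order: (A.a,A.b)
under SC → 0/0, 0/1, 0/2, 1/1, 1/2
under TSO → 0/0, 0/1, 0/2, 1/1, 1/2
under PSO → 0/0, 0/1, 0/2, 1/0, 1/1, 1/2
target 1/0 ∈ {PSO}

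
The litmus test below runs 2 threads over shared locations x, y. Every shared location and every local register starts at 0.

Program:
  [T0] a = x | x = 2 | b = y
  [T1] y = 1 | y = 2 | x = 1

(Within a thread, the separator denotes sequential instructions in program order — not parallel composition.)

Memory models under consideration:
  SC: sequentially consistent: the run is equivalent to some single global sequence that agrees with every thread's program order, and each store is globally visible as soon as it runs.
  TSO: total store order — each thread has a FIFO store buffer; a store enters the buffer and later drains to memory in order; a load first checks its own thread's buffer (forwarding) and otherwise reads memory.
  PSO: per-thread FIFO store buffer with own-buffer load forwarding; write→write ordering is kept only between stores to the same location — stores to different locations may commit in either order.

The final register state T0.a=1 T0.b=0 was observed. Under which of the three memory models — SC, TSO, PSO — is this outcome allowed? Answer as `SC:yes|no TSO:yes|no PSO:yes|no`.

outcome vector order: (T0.a,T0.b)
under SC → (0,0) (0,1) (0,2) (1,2)
under TSO → (0,0) (0,1) (0,2) (1,2)
under PSO → (0,0) (0,1) (0,2) (1,0) (1,1) (1,2)
target (1,0) ∈ {PSO}

SC:no TSO:no PSO:yes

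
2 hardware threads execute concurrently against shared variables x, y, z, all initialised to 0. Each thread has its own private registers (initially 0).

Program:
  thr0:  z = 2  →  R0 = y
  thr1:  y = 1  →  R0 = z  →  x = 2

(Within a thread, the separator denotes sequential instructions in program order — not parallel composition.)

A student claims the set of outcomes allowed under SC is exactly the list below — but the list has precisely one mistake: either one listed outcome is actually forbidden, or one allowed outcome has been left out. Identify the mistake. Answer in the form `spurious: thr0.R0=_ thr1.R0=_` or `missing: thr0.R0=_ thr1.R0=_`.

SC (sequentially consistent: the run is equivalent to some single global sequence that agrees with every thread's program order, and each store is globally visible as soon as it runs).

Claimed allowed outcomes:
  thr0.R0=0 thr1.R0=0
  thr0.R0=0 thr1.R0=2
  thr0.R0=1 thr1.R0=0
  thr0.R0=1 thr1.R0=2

spurious: thr0.R0=0 thr1.R0=0

outcome vector order: (thr0.R0,thr1.R0)
under SC → (0,2), (1,0), (1,2)
claimed∖SC = {(0,0)}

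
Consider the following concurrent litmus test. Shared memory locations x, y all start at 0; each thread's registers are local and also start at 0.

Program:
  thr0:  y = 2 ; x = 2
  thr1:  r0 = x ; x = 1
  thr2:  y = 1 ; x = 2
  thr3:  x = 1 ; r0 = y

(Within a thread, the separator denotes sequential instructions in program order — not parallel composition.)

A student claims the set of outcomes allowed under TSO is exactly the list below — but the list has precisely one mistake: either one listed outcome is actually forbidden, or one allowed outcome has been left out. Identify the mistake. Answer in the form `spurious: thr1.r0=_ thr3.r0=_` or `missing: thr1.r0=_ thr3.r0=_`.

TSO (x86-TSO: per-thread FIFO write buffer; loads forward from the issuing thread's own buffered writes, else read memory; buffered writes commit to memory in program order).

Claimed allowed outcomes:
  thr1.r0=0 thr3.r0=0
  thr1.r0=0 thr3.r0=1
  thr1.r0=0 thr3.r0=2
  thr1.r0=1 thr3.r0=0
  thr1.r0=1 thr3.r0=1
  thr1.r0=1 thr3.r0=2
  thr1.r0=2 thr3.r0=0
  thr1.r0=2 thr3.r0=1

outcome vector order: (thr1.r0,thr3.r0)
[TSO] allowed = {00; 01; 02; 10; 11; 12; 20; 21; 22}
TSO∖claimed = {22}

missing: thr1.r0=2 thr3.r0=2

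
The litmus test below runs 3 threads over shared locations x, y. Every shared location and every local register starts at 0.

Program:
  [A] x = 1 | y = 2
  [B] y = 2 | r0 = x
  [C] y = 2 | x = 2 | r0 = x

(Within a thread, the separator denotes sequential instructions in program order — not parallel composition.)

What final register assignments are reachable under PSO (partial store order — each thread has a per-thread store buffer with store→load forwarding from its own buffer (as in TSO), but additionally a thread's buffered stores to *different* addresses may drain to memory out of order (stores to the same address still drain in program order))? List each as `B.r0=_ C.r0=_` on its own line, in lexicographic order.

B.r0=0 C.r0=1
B.r0=0 C.r0=2
B.r0=1 C.r0=1
B.r0=1 C.r0=2
B.r0=2 C.r0=1
B.r0=2 C.r0=2

outcome vector order: (B.r0,C.r0)
|PSO outcomes| = 6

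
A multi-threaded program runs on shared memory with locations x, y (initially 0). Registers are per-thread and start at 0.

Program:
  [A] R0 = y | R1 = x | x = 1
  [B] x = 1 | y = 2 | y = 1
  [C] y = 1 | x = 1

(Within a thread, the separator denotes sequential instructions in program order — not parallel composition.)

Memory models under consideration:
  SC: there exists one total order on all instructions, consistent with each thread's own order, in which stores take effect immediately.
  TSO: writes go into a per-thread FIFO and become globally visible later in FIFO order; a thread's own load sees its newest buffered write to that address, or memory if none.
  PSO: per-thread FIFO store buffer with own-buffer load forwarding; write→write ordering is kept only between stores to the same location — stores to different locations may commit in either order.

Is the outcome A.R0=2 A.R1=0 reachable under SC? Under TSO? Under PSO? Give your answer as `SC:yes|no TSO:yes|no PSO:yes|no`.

SC:no TSO:no PSO:yes

outcome vector order: (A.R0,A.R1)
[SC] allowed = {<0 0>, <0 1>, <1 0>, <1 1>, <2 1>}
[TSO] allowed = {<0 0>, <0 1>, <1 0>, <1 1>, <2 1>}
[PSO] allowed = {<0 0>, <0 1>, <1 0>, <1 1>, <2 0>, <2 1>}
target <2 0> ∈ {PSO}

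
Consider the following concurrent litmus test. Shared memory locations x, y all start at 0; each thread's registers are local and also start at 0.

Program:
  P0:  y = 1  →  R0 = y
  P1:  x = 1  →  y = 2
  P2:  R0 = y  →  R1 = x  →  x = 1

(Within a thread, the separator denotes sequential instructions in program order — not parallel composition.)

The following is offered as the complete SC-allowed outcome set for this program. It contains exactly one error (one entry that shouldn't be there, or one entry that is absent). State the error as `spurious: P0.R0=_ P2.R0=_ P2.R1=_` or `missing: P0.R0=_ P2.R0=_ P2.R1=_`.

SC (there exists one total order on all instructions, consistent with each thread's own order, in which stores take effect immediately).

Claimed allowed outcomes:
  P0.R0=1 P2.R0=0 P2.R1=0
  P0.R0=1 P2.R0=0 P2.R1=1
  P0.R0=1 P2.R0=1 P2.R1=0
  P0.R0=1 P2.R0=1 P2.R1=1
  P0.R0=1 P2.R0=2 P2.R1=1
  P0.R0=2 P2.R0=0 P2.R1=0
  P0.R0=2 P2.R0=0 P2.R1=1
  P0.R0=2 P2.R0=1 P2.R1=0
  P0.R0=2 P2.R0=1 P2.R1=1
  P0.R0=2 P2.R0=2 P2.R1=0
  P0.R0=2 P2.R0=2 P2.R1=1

spurious: P0.R0=2 P2.R0=2 P2.R1=0

outcome vector order: (P0.R0,P2.R0,P2.R1)
under SC → 1/0/0; 1/0/1; 1/1/0; 1/1/1; 1/2/1; 2/0/0; 2/0/1; 2/1/0; 2/1/1; 2/2/1
claimed∖SC = {2/2/0}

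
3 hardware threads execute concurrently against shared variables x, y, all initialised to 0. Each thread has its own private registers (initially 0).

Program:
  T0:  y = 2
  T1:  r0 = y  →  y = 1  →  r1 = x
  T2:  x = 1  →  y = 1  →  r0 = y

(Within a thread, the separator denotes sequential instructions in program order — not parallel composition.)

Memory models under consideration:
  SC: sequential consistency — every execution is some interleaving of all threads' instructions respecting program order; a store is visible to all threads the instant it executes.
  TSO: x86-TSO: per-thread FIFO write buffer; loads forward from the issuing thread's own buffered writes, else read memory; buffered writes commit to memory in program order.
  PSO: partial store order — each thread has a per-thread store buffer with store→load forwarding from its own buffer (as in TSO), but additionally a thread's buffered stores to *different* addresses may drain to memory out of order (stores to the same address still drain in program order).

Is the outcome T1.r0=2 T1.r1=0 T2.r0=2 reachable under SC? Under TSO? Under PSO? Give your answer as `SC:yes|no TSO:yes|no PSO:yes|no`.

SC:no TSO:no PSO:yes

outcome vector order: (T1.r0,T1.r1,T2.r0)
under SC → 0/0/1; 0/0/2; 0/1/1; 0/1/2; 1/1/1; 1/1/2; 2/0/1; 2/1/1; 2/1/2
under TSO → 0/0/1; 0/0/2; 0/1/1; 0/1/2; 1/1/1; 1/1/2; 2/0/1; 2/1/1; 2/1/2
under PSO → 0/0/1; 0/0/2; 0/1/1; 0/1/2; 1/0/1; 1/0/2; 1/1/1; 1/1/2; 2/0/1; 2/0/2; 2/1/1; 2/1/2
target 2/0/2 ∈ {PSO}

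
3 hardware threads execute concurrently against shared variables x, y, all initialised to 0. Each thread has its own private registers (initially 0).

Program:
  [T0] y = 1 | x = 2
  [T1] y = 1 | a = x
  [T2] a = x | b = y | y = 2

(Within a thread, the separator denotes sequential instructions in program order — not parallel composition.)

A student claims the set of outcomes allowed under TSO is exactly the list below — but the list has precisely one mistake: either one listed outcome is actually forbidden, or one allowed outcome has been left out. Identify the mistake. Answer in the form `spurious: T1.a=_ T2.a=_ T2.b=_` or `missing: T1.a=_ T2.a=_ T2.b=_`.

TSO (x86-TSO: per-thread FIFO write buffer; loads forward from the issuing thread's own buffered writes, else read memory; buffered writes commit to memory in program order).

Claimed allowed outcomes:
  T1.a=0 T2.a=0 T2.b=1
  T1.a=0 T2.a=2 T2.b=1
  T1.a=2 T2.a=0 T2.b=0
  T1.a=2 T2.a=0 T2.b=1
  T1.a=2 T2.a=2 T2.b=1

missing: T1.a=0 T2.a=0 T2.b=0

outcome vector order: (T1.a,T2.a,T2.b)
[TSO] allowed = {000; 001; 021; 200; 201; 221}
TSO∖claimed = {000}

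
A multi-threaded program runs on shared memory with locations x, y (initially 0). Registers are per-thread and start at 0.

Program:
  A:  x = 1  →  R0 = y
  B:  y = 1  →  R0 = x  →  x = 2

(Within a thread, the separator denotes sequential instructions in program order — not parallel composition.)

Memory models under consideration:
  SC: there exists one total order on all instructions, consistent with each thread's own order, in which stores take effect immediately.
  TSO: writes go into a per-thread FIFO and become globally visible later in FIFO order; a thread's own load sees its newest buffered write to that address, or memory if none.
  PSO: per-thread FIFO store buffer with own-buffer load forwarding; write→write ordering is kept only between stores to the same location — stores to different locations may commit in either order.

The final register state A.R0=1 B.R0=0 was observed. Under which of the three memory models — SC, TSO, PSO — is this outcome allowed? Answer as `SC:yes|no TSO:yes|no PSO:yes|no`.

outcome vector order: (A.R0,B.R0)
under SC → <0 1>; <1 0>; <1 1>
under TSO → <0 0>; <0 1>; <1 0>; <1 1>
under PSO → <0 0>; <0 1>; <1 0>; <1 1>
target <1 0> ∈ {SC,TSO,PSO}

SC:yes TSO:yes PSO:yes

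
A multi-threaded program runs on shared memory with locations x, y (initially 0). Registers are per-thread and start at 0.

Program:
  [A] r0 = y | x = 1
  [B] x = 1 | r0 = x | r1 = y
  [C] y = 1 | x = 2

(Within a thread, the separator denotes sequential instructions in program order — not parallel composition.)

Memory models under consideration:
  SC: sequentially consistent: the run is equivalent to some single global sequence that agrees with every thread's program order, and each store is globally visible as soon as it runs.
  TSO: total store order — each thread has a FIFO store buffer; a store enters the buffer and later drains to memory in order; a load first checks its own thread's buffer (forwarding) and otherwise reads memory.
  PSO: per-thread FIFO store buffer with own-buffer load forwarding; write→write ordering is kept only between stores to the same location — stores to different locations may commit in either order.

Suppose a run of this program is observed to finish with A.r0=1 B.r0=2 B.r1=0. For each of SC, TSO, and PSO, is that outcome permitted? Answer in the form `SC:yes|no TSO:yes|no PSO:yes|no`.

outcome vector order: (A.r0,B.r0,B.r1)
SC: 6 outcomes — {010; 011; 021; 110; 111; 121}
TSO: 6 outcomes — {010; 011; 021; 110; 111; 121}
PSO: 8 outcomes — {010; 011; 020; 021; 110; 111; 120; 121}
target 120 ∈ {PSO}

SC:no TSO:no PSO:yes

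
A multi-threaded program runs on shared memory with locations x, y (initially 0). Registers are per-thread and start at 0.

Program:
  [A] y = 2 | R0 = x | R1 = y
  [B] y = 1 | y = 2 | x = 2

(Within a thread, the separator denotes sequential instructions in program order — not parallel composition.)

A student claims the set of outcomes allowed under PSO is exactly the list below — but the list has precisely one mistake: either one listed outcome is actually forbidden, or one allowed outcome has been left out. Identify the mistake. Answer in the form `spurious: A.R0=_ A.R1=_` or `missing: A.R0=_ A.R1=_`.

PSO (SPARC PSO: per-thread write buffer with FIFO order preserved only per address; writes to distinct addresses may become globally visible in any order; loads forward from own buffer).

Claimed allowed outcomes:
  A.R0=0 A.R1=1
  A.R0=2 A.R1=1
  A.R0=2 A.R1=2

outcome vector order: (A.R0,A.R1)
PSO (4): 0/1; 0/2; 2/1; 2/2
PSO∖claimed = {0/2}

missing: A.R0=0 A.R1=2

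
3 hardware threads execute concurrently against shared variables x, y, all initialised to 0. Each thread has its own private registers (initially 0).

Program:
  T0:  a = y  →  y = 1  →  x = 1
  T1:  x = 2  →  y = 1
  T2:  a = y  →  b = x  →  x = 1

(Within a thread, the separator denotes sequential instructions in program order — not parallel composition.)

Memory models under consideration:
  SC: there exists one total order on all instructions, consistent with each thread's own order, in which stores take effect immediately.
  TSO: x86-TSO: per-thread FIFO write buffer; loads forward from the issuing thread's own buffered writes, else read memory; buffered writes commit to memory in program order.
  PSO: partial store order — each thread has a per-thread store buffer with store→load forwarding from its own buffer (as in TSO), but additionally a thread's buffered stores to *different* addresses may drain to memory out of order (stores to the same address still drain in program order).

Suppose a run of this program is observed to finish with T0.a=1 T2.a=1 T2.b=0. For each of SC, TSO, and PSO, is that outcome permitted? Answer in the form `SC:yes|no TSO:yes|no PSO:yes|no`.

outcome vector order: (T0.a,T2.a,T2.b)
[SC] allowed = {000 001 002 010 011 012 100 101 102 111 112}
[TSO] allowed = {000 001 002 010 011 012 100 101 102 111 112}
[PSO] allowed = {000 001 002 010 011 012 100 101 102 110 111 112}
target 110 ∈ {PSO}

SC:no TSO:no PSO:yes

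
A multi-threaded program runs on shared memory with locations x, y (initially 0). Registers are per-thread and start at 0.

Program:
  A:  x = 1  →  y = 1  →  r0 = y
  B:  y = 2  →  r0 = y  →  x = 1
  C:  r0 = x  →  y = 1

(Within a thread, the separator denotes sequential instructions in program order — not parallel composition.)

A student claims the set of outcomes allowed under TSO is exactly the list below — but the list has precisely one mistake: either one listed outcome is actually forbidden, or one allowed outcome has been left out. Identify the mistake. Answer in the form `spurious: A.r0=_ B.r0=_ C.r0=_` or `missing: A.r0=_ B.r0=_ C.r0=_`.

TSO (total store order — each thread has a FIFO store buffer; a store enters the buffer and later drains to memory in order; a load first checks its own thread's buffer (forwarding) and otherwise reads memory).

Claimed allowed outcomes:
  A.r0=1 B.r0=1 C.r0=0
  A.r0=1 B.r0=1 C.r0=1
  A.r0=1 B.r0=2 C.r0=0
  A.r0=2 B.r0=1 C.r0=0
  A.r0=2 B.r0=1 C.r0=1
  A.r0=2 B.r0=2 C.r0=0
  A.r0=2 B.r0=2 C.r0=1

missing: A.r0=1 B.r0=2 C.r0=1

outcome vector order: (A.r0,B.r0,C.r0)
TSO (8): 1/1/0, 1/1/1, 1/2/0, 1/2/1, 2/1/0, 2/1/1, 2/2/0, 2/2/1
TSO∖claimed = {1/2/1}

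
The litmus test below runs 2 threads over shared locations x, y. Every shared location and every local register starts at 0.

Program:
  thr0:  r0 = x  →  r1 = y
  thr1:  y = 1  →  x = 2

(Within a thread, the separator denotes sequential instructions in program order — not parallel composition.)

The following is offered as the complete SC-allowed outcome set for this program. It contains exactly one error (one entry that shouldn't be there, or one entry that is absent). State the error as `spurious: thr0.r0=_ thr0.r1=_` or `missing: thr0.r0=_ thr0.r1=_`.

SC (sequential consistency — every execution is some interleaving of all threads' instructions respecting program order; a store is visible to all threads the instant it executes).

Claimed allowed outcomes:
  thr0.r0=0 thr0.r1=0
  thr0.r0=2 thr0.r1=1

outcome vector order: (thr0.r0,thr0.r1)
SC (3): 0/0, 0/1, 2/1
SC∖claimed = {0/1}

missing: thr0.r0=0 thr0.r1=1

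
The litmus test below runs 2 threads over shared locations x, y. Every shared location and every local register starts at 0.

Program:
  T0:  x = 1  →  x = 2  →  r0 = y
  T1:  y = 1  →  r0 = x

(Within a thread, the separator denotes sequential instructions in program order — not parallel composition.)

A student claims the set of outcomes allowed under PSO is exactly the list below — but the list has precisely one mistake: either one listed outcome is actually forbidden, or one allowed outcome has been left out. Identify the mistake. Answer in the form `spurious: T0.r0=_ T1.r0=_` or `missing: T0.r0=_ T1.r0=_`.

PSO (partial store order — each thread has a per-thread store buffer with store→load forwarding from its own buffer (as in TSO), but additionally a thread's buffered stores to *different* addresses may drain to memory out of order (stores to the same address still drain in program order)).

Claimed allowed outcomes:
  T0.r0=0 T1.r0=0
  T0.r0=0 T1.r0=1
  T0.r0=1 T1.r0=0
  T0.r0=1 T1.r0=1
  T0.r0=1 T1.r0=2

outcome vector order: (T0.r0,T1.r0)
PSO: 6 outcomes — {0/0; 0/1; 0/2; 1/0; 1/1; 1/2}
PSO∖claimed = {0/2}

missing: T0.r0=0 T1.r0=2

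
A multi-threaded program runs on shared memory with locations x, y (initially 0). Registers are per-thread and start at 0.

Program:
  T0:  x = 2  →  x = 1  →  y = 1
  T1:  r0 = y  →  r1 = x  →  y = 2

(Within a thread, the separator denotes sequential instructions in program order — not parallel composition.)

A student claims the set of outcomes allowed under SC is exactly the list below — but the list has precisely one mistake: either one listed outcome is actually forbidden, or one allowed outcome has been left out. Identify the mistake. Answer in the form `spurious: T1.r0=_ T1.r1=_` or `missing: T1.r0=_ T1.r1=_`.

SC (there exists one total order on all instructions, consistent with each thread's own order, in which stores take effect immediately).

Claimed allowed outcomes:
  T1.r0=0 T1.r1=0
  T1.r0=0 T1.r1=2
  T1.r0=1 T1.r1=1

outcome vector order: (T1.r0,T1.r1)
SC (4): (0,0), (0,1), (0,2), (1,1)
SC∖claimed = {(0,1)}

missing: T1.r0=0 T1.r1=1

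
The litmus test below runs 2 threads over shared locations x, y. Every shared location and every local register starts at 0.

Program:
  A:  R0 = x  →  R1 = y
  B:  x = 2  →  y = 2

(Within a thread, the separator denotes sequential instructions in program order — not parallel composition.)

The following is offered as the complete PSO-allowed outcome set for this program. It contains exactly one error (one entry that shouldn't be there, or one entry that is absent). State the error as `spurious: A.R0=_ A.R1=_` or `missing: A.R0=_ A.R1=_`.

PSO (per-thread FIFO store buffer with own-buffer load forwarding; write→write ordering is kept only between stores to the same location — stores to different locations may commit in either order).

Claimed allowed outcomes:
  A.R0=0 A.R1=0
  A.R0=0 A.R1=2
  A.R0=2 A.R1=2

outcome vector order: (A.R0,A.R1)
under PSO → 0/0; 0/2; 2/0; 2/2
PSO∖claimed = {2/0}

missing: A.R0=2 A.R1=0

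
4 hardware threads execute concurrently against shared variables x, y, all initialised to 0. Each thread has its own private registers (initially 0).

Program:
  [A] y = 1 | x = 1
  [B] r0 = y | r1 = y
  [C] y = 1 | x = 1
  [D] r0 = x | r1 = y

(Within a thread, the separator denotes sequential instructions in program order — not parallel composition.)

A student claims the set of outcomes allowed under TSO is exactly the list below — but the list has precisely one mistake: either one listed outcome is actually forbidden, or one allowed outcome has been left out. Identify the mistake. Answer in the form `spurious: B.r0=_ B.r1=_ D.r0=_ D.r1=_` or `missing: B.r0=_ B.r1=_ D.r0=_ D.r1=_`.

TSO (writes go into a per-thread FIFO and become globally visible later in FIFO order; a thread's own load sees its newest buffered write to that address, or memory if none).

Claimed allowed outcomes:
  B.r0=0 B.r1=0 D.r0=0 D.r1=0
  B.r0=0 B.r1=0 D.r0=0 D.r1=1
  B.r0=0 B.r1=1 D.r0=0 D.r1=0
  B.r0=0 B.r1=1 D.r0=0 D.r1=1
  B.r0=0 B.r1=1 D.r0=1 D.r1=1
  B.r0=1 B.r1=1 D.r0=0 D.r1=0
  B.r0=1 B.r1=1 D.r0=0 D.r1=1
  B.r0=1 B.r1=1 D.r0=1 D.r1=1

outcome vector order: (B.r0,B.r1,D.r0,D.r1)
under TSO → (0,0,0,0) (0,0,0,1) (0,0,1,1) (0,1,0,0) (0,1,0,1) (0,1,1,1) (1,1,0,0) (1,1,0,1) (1,1,1,1)
TSO∖claimed = {(0,0,1,1)}

missing: B.r0=0 B.r1=0 D.r0=1 D.r1=1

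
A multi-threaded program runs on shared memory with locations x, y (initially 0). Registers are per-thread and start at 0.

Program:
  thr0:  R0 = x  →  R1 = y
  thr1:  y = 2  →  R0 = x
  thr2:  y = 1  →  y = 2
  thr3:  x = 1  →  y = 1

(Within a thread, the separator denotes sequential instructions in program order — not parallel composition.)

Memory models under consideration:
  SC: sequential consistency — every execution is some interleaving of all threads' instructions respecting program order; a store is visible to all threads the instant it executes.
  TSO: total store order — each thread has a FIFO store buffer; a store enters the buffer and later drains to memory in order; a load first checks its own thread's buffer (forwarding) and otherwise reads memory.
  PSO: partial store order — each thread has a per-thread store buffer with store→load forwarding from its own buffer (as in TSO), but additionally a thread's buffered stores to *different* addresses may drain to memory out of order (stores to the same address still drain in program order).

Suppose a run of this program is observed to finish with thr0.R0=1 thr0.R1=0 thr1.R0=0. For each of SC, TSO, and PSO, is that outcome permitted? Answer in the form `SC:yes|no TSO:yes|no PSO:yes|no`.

outcome vector order: (thr0.R0,thr0.R1,thr1.R0)
under SC → (0,0,0) (0,0,1) (0,1,0) (0,1,1) (0,2,0) (0,2,1) (1,0,1) (1,1,0) (1,1,1) (1,2,0) (1,2,1)
under TSO → (0,0,0) (0,0,1) (0,1,0) (0,1,1) (0,2,0) (0,2,1) (1,0,0) (1,0,1) (1,1,0) (1,1,1) (1,2,0) (1,2,1)
under PSO → (0,0,0) (0,0,1) (0,1,0) (0,1,1) (0,2,0) (0,2,1) (1,0,0) (1,0,1) (1,1,0) (1,1,1) (1,2,0) (1,2,1)
target (1,0,0) ∈ {TSO,PSO}

SC:no TSO:yes PSO:yes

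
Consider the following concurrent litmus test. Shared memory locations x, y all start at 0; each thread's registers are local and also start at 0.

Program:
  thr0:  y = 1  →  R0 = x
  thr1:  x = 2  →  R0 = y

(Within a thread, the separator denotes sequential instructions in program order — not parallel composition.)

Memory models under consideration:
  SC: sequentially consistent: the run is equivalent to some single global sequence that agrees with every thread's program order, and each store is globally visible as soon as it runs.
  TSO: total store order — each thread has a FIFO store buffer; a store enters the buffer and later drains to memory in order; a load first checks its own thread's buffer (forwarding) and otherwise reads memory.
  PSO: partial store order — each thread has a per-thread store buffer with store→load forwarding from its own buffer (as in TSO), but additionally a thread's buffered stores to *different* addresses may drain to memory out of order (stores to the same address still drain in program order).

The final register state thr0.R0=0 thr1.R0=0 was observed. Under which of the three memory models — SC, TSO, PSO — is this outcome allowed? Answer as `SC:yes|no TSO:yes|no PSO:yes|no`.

SC:no TSO:yes PSO:yes

outcome vector order: (thr0.R0,thr1.R0)
SC (3): 0/1 2/0 2/1
TSO (4): 0/0 0/1 2/0 2/1
PSO (4): 0/0 0/1 2/0 2/1
target 0/0 ∈ {TSO,PSO}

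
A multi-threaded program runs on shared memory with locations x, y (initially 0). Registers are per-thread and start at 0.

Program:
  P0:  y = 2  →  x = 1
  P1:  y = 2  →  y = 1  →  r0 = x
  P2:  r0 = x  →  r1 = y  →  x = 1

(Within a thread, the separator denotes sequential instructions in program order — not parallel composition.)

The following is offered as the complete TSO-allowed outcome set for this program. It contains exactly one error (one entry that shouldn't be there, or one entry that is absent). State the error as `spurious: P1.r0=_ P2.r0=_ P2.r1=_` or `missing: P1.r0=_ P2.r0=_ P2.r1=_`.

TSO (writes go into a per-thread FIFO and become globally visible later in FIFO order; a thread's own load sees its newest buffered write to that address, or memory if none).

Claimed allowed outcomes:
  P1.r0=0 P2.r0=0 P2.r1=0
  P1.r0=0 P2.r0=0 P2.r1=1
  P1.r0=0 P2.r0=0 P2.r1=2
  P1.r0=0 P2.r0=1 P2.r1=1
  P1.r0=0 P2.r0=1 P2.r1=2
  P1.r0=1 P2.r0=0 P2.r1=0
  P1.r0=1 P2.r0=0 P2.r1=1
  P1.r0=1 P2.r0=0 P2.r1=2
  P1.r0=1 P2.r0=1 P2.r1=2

outcome vector order: (P1.r0,P2.r0,P2.r1)
under TSO → (0,0,0); (0,0,1); (0,0,2); (0,1,1); (0,1,2); (1,0,0); (1,0,1); (1,0,2); (1,1,1); (1,1,2)
TSO∖claimed = {(1,1,1)}

missing: P1.r0=1 P2.r0=1 P2.r1=1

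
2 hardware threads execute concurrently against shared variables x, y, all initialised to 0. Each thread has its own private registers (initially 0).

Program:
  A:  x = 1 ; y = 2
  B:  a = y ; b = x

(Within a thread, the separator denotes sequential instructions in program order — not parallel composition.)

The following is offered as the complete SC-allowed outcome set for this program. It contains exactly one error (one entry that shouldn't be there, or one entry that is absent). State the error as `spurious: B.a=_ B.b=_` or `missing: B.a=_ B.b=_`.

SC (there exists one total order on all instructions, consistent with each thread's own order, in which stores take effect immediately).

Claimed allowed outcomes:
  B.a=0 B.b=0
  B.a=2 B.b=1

missing: B.a=0 B.b=1

outcome vector order: (B.a,B.b)
SC (3): (0,0); (0,1); (2,1)
SC∖claimed = {(0,1)}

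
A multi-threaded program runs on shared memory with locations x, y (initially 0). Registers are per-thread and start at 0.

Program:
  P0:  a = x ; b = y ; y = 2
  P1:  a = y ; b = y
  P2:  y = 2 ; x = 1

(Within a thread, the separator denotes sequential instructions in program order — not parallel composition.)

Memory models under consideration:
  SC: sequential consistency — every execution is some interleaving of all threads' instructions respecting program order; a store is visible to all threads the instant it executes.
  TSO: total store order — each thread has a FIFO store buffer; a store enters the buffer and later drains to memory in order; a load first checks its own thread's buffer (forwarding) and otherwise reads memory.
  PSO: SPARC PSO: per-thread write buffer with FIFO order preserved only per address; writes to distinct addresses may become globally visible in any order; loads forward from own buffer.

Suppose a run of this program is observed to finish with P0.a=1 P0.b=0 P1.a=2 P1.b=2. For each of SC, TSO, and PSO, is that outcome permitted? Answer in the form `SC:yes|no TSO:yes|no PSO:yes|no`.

SC:no TSO:no PSO:yes

outcome vector order: (P0.a,P0.b,P1.a,P1.b)
SC: 9 outcomes — {(0,0,0,0) (0,0,0,2) (0,0,2,2) (0,2,0,0) (0,2,0,2) (0,2,2,2) (1,2,0,0) (1,2,0,2) (1,2,2,2)}
TSO: 9 outcomes — {(0,0,0,0) (0,0,0,2) (0,0,2,2) (0,2,0,0) (0,2,0,2) (0,2,2,2) (1,2,0,0) (1,2,0,2) (1,2,2,2)}
PSO: 12 outcomes — {(0,0,0,0) (0,0,0,2) (0,0,2,2) (0,2,0,0) (0,2,0,2) (0,2,2,2) (1,0,0,0) (1,0,0,2) (1,0,2,2) (1,2,0,0) (1,2,0,2) (1,2,2,2)}
target (1,0,2,2) ∈ {PSO}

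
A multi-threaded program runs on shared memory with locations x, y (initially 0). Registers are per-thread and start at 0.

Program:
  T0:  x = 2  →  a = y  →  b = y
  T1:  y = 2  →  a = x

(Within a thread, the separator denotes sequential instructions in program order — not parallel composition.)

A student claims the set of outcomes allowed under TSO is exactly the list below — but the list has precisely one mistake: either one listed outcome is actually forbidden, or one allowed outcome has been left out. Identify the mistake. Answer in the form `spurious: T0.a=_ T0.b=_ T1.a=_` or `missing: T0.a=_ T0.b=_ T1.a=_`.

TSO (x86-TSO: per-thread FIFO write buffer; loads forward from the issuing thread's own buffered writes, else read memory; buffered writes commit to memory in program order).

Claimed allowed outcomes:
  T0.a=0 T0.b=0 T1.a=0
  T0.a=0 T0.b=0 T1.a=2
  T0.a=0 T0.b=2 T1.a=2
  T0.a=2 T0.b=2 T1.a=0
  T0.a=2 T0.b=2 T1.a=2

outcome vector order: (T0.a,T0.b,T1.a)
under TSO → 0/0/0, 0/0/2, 0/2/0, 0/2/2, 2/2/0, 2/2/2
TSO∖claimed = {0/2/0}

missing: T0.a=0 T0.b=2 T1.a=0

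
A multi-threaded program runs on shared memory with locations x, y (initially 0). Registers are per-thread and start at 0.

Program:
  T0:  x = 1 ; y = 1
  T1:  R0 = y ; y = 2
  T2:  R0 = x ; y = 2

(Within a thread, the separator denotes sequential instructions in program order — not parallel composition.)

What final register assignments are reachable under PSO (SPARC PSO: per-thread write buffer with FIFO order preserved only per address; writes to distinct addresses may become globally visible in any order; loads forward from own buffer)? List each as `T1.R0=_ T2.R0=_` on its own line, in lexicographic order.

outcome vector order: (T1.R0,T2.R0)
|PSO outcomes| = 6

T1.R0=0 T2.R0=0
T1.R0=0 T2.R0=1
T1.R0=1 T2.R0=0
T1.R0=1 T2.R0=1
T1.R0=2 T2.R0=0
T1.R0=2 T2.R0=1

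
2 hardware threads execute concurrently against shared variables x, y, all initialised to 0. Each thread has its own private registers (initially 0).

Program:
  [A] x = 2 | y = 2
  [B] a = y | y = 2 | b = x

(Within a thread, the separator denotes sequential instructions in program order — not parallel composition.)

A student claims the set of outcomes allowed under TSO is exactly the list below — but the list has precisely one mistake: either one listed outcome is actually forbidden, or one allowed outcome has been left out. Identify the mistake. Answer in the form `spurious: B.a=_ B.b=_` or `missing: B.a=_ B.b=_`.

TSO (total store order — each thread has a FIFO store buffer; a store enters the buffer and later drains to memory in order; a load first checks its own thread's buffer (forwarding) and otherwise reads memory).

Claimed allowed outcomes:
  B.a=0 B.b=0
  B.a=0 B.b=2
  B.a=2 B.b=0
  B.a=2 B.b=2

spurious: B.a=2 B.b=0

outcome vector order: (B.a,B.b)
TSO (3): <0 0>; <0 2>; <2 2>
claimed∖TSO = {<2 0>}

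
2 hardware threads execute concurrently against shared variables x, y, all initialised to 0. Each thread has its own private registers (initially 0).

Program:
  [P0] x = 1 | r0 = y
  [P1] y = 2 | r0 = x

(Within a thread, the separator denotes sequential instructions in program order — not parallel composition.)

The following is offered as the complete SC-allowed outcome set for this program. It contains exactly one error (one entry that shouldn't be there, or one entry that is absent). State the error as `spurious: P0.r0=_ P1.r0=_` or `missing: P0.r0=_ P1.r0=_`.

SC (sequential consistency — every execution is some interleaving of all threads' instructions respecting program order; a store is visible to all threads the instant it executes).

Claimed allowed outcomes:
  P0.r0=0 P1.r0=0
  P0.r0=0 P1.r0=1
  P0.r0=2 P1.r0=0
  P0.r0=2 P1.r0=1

spurious: P0.r0=0 P1.r0=0

outcome vector order: (P0.r0,P1.r0)
[SC] allowed = {01 20 21}
claimed∖SC = {00}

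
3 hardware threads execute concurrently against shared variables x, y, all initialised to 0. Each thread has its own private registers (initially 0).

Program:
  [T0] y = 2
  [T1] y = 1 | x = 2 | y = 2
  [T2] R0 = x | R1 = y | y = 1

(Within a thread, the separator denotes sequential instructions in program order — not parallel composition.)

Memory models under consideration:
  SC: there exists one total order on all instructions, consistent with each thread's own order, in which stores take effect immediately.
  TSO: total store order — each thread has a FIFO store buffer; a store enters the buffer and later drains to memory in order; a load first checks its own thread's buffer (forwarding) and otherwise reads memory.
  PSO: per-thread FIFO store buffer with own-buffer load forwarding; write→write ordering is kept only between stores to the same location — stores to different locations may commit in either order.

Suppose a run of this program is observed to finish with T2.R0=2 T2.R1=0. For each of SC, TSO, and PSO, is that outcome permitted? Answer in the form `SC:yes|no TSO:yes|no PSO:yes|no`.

SC:no TSO:no PSO:yes

outcome vector order: (T2.R0,T2.R1)
SC: 5 outcomes — {0/0 0/1 0/2 2/1 2/2}
TSO: 5 outcomes — {0/0 0/1 0/2 2/1 2/2}
PSO: 6 outcomes — {0/0 0/1 0/2 2/0 2/1 2/2}
target 2/0 ∈ {PSO}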